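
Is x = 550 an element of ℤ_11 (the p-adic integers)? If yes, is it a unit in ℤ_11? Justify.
x ∈ ℤ_11 but not a unit; v_11(x) = 1 > 0

ℤ_11 = {x ∈ ℚ_11 : v_11(x) ≥ 0} and ℤ_11^× = {x ∈ ℤ_11 : v_11(x) = 0}. Here v_11(550) = v_11(num) − v_11(den) = 1; compare against these criteria.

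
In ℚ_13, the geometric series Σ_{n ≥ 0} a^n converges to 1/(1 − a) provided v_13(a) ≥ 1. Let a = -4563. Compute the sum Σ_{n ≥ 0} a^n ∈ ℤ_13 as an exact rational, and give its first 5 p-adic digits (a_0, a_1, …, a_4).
Σ a^n = 1/(1 − a) = 1/4564;  first 5 digits = (1, 0, 12, 10, 0)

v_13(a) = 2 ≥ 1, so the series converges in ℤ_13 to 1/(1 − a) = 1/(1 − (-4563)) = 1/4564. Expand this rational in ℤ_13: compute digits iteratively via d_i = x_i mod 13, x_{i+1} = (x_i − d_i)/13. The first 5 digits are (1, 0, 12, 10, 0).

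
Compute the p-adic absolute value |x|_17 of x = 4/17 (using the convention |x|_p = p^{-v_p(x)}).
|4/17|_17 = 17

Step 1 — compute v_17(x) by factoring powers of 17 out of the numerator and denominator: v_17(4/17) = -1. Step 2 — apply |x|_p = p^{-v_p(x)} = 17^{1} = 17.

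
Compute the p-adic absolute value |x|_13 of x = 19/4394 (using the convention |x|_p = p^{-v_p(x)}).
|19/4394|_13 = 2197

Step 1 — compute v_13(x) by factoring powers of 13 out of the numerator and denominator: v_13(19/4394) = -3. Step 2 — apply |x|_p = p^{-v_p(x)} = 13^{3} = 2197.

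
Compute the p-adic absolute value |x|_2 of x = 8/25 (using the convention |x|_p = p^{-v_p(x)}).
|8/25|_2 = 1/8

Step 1 — compute v_2(x) by factoring powers of 2 out of the numerator and denominator: v_2(8/25) = 3. Step 2 — apply |x|_p = p^{-v_p(x)} = 2^{-3} = 1/8.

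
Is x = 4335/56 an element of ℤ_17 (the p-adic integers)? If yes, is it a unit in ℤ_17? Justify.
x ∈ ℤ_17 but not a unit; v_17(x) = 2 > 0

ℤ_17 = {x ∈ ℚ_17 : v_17(x) ≥ 0} and ℤ_17^× = {x ∈ ℤ_17 : v_17(x) = 0}. Here v_17(4335/56) = v_17(num) − v_17(den) = 2; compare against these criteria.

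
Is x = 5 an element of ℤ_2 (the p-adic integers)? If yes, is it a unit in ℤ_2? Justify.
x ∈ ℤ_2^× (unit); v_2(x) = 0

ℤ_2 = {x ∈ ℚ_2 : v_2(x) ≥ 0} and ℤ_2^× = {x ∈ ℤ_2 : v_2(x) = 0}. Here v_2(5) = v_2(num) − v_2(den) = 0; compare against these criteria.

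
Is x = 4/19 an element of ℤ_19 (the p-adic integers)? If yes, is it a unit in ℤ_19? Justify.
x ∉ ℤ_19 (v_19(x) = -1 < 0)

ℤ_19 = {x ∈ ℚ_19 : v_19(x) ≥ 0} and ℤ_19^× = {x ∈ ℤ_19 : v_19(x) = 0}. Here v_19(4/19) = v_19(num) − v_19(den) = -1; compare against these criteria.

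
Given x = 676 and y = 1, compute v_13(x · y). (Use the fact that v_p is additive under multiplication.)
v_13(676) = 2

v_p(x) = 2 (factor: 676 = 13^2 · 4); v_p(y) = 0 (factor: 1 = 13^0 · 1). Additivity: v_p(xy) = v_p(x) + v_p(y) = 2 + 0 = 2. (Direct check: xy = 676 = 13^2 · (4).)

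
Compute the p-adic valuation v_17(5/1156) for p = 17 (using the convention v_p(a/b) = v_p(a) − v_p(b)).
v_17(5/1156) = -2

Factor powers of 17 from the numerator and denominator of the reduced fraction: 5 = 17^0 · 5 and 1156 = 17^2 · 4. Apply v_p(a/b) = v_p(a) − v_p(b): v_17(5/1156) = 0 − 2 = -2.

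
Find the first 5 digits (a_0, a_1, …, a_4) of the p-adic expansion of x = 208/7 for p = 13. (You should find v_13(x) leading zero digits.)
(a_0, …, a_4) = (0, 6, 9, 3, 9)

v_13(208/7) = 1, so a_0 = ... = a_0 = 0. Factor out: x = 13^1 · u with u = 16/7 a unit in ℤ_13. Expand u iteratively via a_{v+i} = u_i mod 13, u_{i+1} = (u_i − a_{v+i})/13:
  u_0 = 16/7;  a_1 = 6;  u_1 = (u_0 − 6)/13 = -2/7
  u_1 = -2/7;  a_2 = 9;  u_2 = (u_1 − 9)/13 = -5/7
  u_2 = -5/7;  a_3 = 3;  u_3 = (u_2 − 3)/13 = -2/7
  u_3 = -2/7;  a_4 = 9;  u_4 = (u_3 − 9)/13 = -5/7
Digits: (0, 6, 9, 3, 9).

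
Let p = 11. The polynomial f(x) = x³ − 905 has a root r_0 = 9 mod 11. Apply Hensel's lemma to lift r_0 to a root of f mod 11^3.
r_2 = 1032 (mod 1331)

Hensel: r_{i+1} = r_i − f(r_i)/f′(r_i) mod 11^{i+2}, where f′(x) = 3x². Iterate:
  r_0 = 9 (mod 11)
  r_1 = 64 (mod 121)
  r_2 = 1032 (mod 1331)
Final: r = 1032 with f(r) ≡ 0 mod 11^3.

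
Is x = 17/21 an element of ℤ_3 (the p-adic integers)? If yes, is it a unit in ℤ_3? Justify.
x ∉ ℤ_3 (v_3(x) = -1 < 0)

ℤ_3 = {x ∈ ℚ_3 : v_3(x) ≥ 0} and ℤ_3^× = {x ∈ ℤ_3 : v_3(x) = 0}. Here v_3(17/21) = v_3(num) − v_3(den) = -1; compare against these criteria.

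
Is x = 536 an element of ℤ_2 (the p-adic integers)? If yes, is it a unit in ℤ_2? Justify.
x ∈ ℤ_2 but not a unit; v_2(x) = 3 > 0

ℤ_2 = {x ∈ ℚ_2 : v_2(x) ≥ 0} and ℤ_2^× = {x ∈ ℤ_2 : v_2(x) = 0}. Here v_2(536) = v_2(num) − v_2(den) = 3; compare against these criteria.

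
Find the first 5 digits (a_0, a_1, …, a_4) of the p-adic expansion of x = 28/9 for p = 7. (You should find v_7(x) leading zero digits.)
(a_0, …, a_4) = (0, 2, 6, 3, 1)

v_7(28/9) = 1, so a_0 = ... = a_0 = 0. Factor out: x = 7^1 · u with u = 4/9 a unit in ℤ_7. Expand u iteratively via a_{v+i} = u_i mod 7, u_{i+1} = (u_i − a_{v+i})/7:
  u_0 = 4/9;  a_1 = 2;  u_1 = (u_0 − 2)/7 = -2/9
  u_1 = -2/9;  a_2 = 6;  u_2 = (u_1 − 6)/7 = -8/9
  u_2 = -8/9;  a_3 = 3;  u_3 = (u_2 − 3)/7 = -5/9
  u_3 = -5/9;  a_4 = 1;  u_4 = (u_3 − 1)/7 = -2/9
Digits: (0, 2, 6, 3, 1).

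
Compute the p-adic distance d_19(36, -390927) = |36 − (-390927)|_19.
d_19(36, -390927) = 1/130321

Step 1 — x − y = 36 − (-390927) = 390963. Step 2 — v_19(390963) = 4 (factor: 390963 = (19^4 · 3); the sign does not affect v_p). Step 3 — |x − y|_19 = 19^{-4} = 1/130321.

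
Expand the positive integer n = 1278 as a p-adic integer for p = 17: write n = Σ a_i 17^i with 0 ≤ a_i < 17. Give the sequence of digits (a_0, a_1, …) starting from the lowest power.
(a_0, a_1, …) = (3, 7, 4)

Repeated division by 17 gives the digits low-to-high: 1278 = 3 + 7·17^1 + 4·17^2. Digit sequence: (3, 7, 4).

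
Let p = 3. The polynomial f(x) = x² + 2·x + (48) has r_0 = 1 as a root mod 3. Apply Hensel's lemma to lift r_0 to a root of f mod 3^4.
r_3 = 13 (mod 81)

Hensel: r_{i+1} = r_i − f(r_i)·(f′(r_i))^{-1} mod 3^{i+2}, f′(x) = 2x + 2. Iterate:
  r_0 = 1 (mod 3)
  r_1 = 4 (mod 9)
  r_2 = 13 (mod 27)
  r_3 = 13 (mod 81)
Final: r = 13 satisfies f(r) ≡ 0 mod 3^4.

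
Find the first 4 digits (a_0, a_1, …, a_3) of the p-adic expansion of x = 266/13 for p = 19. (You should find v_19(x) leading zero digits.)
(a_0, …, a_3) = (0, 4, 13, 11)

v_19(266/13) = 1, so a_0 = ... = a_0 = 0. Factor out: x = 19^1 · u with u = 14/13 a unit in ℤ_19. Expand u iteratively via a_{v+i} = u_i mod 19, u_{i+1} = (u_i − a_{v+i})/19:
  u_0 = 14/13;  a_1 = 4;  u_1 = (u_0 − 4)/19 = -2/13
  u_1 = -2/13;  a_2 = 13;  u_2 = (u_1 − 13)/19 = -9/13
  u_2 = -9/13;  a_3 = 11;  u_3 = (u_2 − 11)/19 = -8/13
Digits: (0, 4, 13, 11).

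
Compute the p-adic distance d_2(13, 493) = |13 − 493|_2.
d_2(13, 493) = 1/32

Step 1 — x − y = 13 − 493 = -480. Step 2 — v_2(-480) = 5 (factor: -480 = −(2^5 · 15); the sign does not affect v_p). Step 3 — |x − y|_2 = 2^{-5} = 1/32.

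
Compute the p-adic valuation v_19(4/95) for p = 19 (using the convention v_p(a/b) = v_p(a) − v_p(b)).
v_19(4/95) = -1

Factor powers of 19 from the numerator and denominator of the reduced fraction: 4 = 19^0 · 4 and 95 = 19^1 · 5. Apply v_p(a/b) = v_p(a) − v_p(b): v_19(4/95) = 0 − 1 = -1.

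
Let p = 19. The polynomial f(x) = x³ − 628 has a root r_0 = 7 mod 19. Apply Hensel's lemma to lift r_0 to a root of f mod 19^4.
r_3 = 80453 (mod 130321)

Hensel: r_{i+1} = r_i − f(r_i)/f′(r_i) mod 19^{i+2}, where f′(x) = 3x². Iterate:
  r_0 = 7 (mod 19)
  r_1 = 311 (mod 361)
  r_2 = 5004 (mod 6859)
  r_3 = 80453 (mod 130321)
Final: r = 80453 with f(r) ≡ 0 mod 19^4.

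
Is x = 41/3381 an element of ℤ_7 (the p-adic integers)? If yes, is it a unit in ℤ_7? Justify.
x ∉ ℤ_7 (v_7(x) = -2 < 0)

ℤ_7 = {x ∈ ℚ_7 : v_7(x) ≥ 0} and ℤ_7^× = {x ∈ ℤ_7 : v_7(x) = 0}. Here v_7(41/3381) = v_7(num) − v_7(den) = -2; compare against these criteria.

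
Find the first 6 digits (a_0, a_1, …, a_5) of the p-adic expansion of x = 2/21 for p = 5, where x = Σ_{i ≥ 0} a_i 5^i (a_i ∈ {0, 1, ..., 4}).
(a_0, …, a_5) = (2, 2, 0, 3, 2, 4)

v_5(2/21) = 0 (numerator and denominator both coprime to 5), so x ∈ ℤ_5^×. Compute digits iteratively via a_i = x_i mod 5, x_{i+1} = (x_i − a_i)/5, with x_0 = x:
  x_0 = 2/21;  a_0 = 2;  x_1 = (x_0 − 2)/5 = -8/21
  x_1 = -8/21;  a_1 = 2;  x_2 = (x_1 − 2)/5 = -10/21
  x_2 = -10/21;  a_2 = 0;  x_3 = (x_2 − 0)/5 = -2/21
  x_3 = -2/21;  a_3 = 3;  x_4 = (x_3 − 3)/5 = -13/21
  x_4 = -13/21;  a_4 = 2;  x_5 = (x_4 − 2)/5 = -11/21
  x_5 = -11/21;  a_5 = 4;  x_6 = (x_5 − 4)/5 = -19/21
Digits: (2, 2, 0, 3, 2, 4).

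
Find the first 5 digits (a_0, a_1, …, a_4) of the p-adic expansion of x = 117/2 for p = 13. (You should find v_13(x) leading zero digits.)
(a_0, …, a_4) = (0, 11, 6, 6, 6)

v_13(117/2) = 1, so a_0 = ... = a_0 = 0. Factor out: x = 13^1 · u with u = 9/2 a unit in ℤ_13. Expand u iteratively via a_{v+i} = u_i mod 13, u_{i+1} = (u_i − a_{v+i})/13:
  u_0 = 9/2;  a_1 = 11;  u_1 = (u_0 − 11)/13 = -1/2
  u_1 = -1/2;  a_2 = 6;  u_2 = (u_1 − 6)/13 = -1/2
  u_2 = -1/2;  a_3 = 6;  u_3 = (u_2 − 6)/13 = -1/2
  u_3 = -1/2;  a_4 = 6;  u_4 = (u_3 − 6)/13 = -1/2
Digits: (0, 11, 6, 6, 6).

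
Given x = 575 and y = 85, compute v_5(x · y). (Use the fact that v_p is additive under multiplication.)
v_5(48875) = 3

v_p(x) = 2 (factor: 575 = 5^2 · 23); v_p(y) = 1 (factor: 85 = 5^1 · 17). Additivity: v_p(xy) = v_p(x) + v_p(y) = 2 + 1 = 3. (Direct check: xy = 48875 = 5^3 · (391).)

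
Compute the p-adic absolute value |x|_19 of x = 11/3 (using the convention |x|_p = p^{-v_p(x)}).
|11/3|_19 = 1

Step 1 — compute v_19(x) by factoring powers of 19 out of the numerator and denominator: v_19(11/3) = 0. Step 2 — apply |x|_p = p^{-v_p(x)} = 19^{0} = 1.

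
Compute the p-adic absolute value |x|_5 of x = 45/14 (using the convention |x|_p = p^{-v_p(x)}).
|45/14|_5 = 1/5

Step 1 — compute v_5(x) by factoring powers of 5 out of the numerator and denominator: v_5(45/14) = 1. Step 2 — apply |x|_p = p^{-v_p(x)} = 5^{-1} = 1/5.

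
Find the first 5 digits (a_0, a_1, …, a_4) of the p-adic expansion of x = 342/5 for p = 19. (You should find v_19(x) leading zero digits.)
(a_0, …, a_4) = (0, 15, 7, 11, 7)

v_19(342/5) = 1, so a_0 = ... = a_0 = 0. Factor out: x = 19^1 · u with u = 18/5 a unit in ℤ_19. Expand u iteratively via a_{v+i} = u_i mod 19, u_{i+1} = (u_i − a_{v+i})/19:
  u_0 = 18/5;  a_1 = 15;  u_1 = (u_0 − 15)/19 = -3/5
  u_1 = -3/5;  a_2 = 7;  u_2 = (u_1 − 7)/19 = -2/5
  u_2 = -2/5;  a_3 = 11;  u_3 = (u_2 − 11)/19 = -3/5
  u_3 = -3/5;  a_4 = 7;  u_4 = (u_3 − 7)/19 = -2/5
Digits: (0, 15, 7, 11, 7).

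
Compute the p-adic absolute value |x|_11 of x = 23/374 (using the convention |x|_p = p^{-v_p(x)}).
|23/374|_11 = 11

Step 1 — compute v_11(x) by factoring powers of 11 out of the numerator and denominator: v_11(23/374) = -1. Step 2 — apply |x|_p = p^{-v_p(x)} = 11^{1} = 11.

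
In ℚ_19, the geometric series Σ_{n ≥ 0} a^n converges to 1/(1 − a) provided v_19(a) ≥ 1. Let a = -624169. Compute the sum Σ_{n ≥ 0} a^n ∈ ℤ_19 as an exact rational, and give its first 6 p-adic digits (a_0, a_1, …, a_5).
Σ a^n = 1/(1 − a) = 1/624170;  first 6 digits = (1, 0, 0, 4, 14, 18)

v_19(a) = 3 ≥ 1, so the series converges in ℤ_19 to 1/(1 − a) = 1/(1 − (-624169)) = 1/624170. Expand this rational in ℤ_19: compute digits iteratively via d_i = x_i mod 19, x_{i+1} = (x_i − d_i)/19. The first 6 digits are (1, 0, 0, 4, 14, 18).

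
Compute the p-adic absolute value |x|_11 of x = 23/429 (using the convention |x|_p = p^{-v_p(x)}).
|23/429|_11 = 11

Step 1 — compute v_11(x) by factoring powers of 11 out of the numerator and denominator: v_11(23/429) = -1. Step 2 — apply |x|_p = p^{-v_p(x)} = 11^{1} = 11.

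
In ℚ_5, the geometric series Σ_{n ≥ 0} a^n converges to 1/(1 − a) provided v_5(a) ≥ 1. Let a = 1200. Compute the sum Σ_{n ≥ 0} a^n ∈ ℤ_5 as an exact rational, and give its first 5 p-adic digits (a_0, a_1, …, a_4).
Σ a^n = 1/(1 − a) = -1/1199;  first 5 digits = (1, 0, 3, 4, 0)

v_5(a) = 2 ≥ 1, so the series converges in ℤ_5 to 1/(1 − a) = 1/(1 − 1200) = -1/1199. Expand this rational in ℤ_5: compute digits iteratively via d_i = x_i mod 5, x_{i+1} = (x_i − d_i)/5. The first 5 digits are (1, 0, 3, 4, 0).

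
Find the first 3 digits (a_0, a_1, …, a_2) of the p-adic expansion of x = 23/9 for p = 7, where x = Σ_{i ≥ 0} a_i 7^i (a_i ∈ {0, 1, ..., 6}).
(a_0, …, a_2) = (1, 1, 3)

v_7(23/9) = 0 (numerator and denominator both coprime to 7), so x ∈ ℤ_7^×. Compute digits iteratively via a_i = x_i mod 7, x_{i+1} = (x_i − a_i)/7, with x_0 = x:
  x_0 = 23/9;  a_0 = 1;  x_1 = (x_0 − 1)/7 = 2/9
  x_1 = 2/9;  a_1 = 1;  x_2 = (x_1 − 1)/7 = -1/9
  x_2 = -1/9;  a_2 = 3;  x_3 = (x_2 − 3)/7 = -4/9
Digits: (1, 1, 3).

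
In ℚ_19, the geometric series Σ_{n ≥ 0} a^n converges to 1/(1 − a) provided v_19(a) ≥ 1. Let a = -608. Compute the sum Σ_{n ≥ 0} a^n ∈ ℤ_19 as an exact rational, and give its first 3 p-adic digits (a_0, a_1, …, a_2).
Σ a^n = 1/(1 − a) = 1/609;  first 3 digits = (1, 6, 15)

v_19(a) = 1 ≥ 1, so the series converges in ℤ_19 to 1/(1 − a) = 1/(1 − (-608)) = 1/609. Expand this rational in ℤ_19: compute digits iteratively via d_i = x_i mod 19, x_{i+1} = (x_i − d_i)/19. The first 3 digits are (1, 6, 15).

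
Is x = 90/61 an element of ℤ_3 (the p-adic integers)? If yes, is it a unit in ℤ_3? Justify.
x ∈ ℤ_3 but not a unit; v_3(x) = 2 > 0

ℤ_3 = {x ∈ ℚ_3 : v_3(x) ≥ 0} and ℤ_3^× = {x ∈ ℤ_3 : v_3(x) = 0}. Here v_3(90/61) = v_3(num) − v_3(den) = 2; compare against these criteria.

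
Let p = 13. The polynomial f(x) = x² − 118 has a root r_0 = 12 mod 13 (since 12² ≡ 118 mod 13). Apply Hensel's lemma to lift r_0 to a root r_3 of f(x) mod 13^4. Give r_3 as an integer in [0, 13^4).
r_3 = 21150 (mod 28561)

Hensel's recurrence: r_{i+1} = r_i − f(r_i)·(f′(r_i))^{-1} mod 13^{i+2}, with f′(x) = 2x. Iterate:
  r_0 = 12 (mod 13)
  r_1 = 25 (mod 169)
  r_2 = 1377 (mod 2197)
  r_3 = 21150 (mod 28561)
Final: r_3 = 21150, and one checks f(r_3) ≡ 0 mod 13^4.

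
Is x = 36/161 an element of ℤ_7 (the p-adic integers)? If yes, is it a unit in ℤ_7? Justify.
x ∉ ℤ_7 (v_7(x) = -1 < 0)

ℤ_7 = {x ∈ ℚ_7 : v_7(x) ≥ 0} and ℤ_7^× = {x ∈ ℤ_7 : v_7(x) = 0}. Here v_7(36/161) = v_7(num) − v_7(den) = -1; compare against these criteria.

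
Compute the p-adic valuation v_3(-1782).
v_3(-1782) = 4

v_3(n) is the largest exponent k such that 3^k divides n. Factor out: -1782 = -3^4 · 22. (Sign doesn't affect v_p.) So v_3(-1782) = 4.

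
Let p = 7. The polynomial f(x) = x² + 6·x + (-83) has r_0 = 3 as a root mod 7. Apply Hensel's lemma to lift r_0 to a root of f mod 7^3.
r_2 = 171 (mod 343)

Hensel: r_{i+1} = r_i − f(r_i)·(f′(r_i))^{-1} mod 7^{i+2}, f′(x) = 2x + 6. Iterate:
  r_0 = 3 (mod 7)
  r_1 = 24 (mod 49)
  r_2 = 171 (mod 343)
Final: r = 171 satisfies f(r) ≡ 0 mod 7^3.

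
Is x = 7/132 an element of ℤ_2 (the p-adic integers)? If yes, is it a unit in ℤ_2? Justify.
x ∉ ℤ_2 (v_2(x) = -2 < 0)

ℤ_2 = {x ∈ ℚ_2 : v_2(x) ≥ 0} and ℤ_2^× = {x ∈ ℤ_2 : v_2(x) = 0}. Here v_2(7/132) = v_2(num) − v_2(den) = -2; compare against these criteria.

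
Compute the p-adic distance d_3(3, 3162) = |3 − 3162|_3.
d_3(3, 3162) = 1/243

Step 1 — x − y = 3 − 3162 = -3159. Step 2 — v_3(-3159) = 5 (factor: -3159 = −(3^5 · 13); the sign does not affect v_p). Step 3 — |x − y|_3 = 3^{-5} = 1/243.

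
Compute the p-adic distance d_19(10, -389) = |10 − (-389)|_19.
d_19(10, -389) = 1/19

Step 1 — x − y = 10 − (-389) = 399. Step 2 — v_19(399) = 1 (factor: 399 = (19^1 · 21); the sign does not affect v_p). Step 3 — |x − y|_19 = 19^{-1} = 1/19.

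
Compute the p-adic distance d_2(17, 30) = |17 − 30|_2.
d_2(17, 30) = 1

Step 1 — x − y = 17 − 30 = -13. Step 2 — v_2(-13) = 0 (factor: -13 = −(2^0 · 13); the sign does not affect v_p). Step 3 — |x − y|_2 = 2^{0} = 1.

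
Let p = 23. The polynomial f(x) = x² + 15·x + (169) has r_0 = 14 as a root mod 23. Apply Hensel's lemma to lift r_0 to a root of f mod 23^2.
r_1 = 382 (mod 529)

Hensel: r_{i+1} = r_i − f(r_i)·(f′(r_i))^{-1} mod 23^{i+2}, f′(x) = 2x + 15. Iterate:
  r_0 = 14 (mod 23)
  r_1 = 382 (mod 529)
Final: r = 382 satisfies f(r) ≡ 0 mod 23^2.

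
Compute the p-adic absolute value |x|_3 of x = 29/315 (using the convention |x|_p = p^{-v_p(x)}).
|29/315|_3 = 9

Step 1 — compute v_3(x) by factoring powers of 3 out of the numerator and denominator: v_3(29/315) = -2. Step 2 — apply |x|_p = p^{-v_p(x)} = 3^{2} = 9.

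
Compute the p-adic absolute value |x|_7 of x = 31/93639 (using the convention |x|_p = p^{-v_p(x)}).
|31/93639|_7 = 2401

Step 1 — compute v_7(x) by factoring powers of 7 out of the numerator and denominator: v_7(31/93639) = -4. Step 2 — apply |x|_p = p^{-v_p(x)} = 7^{4} = 2401.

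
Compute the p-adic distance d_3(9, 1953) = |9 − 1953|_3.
d_3(9, 1953) = 1/243

Step 1 — x − y = 9 − 1953 = -1944. Step 2 — v_3(-1944) = 5 (factor: -1944 = −(3^5 · 8); the sign does not affect v_p). Step 3 — |x − y|_3 = 3^{-5} = 1/243.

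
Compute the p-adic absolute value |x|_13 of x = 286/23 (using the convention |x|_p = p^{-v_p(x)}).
|286/23|_13 = 1/13

Step 1 — compute v_13(x) by factoring powers of 13 out of the numerator and denominator: v_13(286/23) = 1. Step 2 — apply |x|_p = p^{-v_p(x)} = 13^{-1} = 1/13.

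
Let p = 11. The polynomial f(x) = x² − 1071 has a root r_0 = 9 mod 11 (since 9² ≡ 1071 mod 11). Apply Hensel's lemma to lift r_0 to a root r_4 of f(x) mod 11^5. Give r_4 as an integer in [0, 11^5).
r_4 = 18456 (mod 161051)

Hensel's recurrence: r_{i+1} = r_i − f(r_i)·(f′(r_i))^{-1} mod 11^{i+2}, with f′(x) = 2x. Iterate:
  r_0 = 9 (mod 11)
  r_1 = 64 (mod 121)
  r_2 = 1153 (mod 1331)
  r_3 = 3815 (mod 14641)
  r_4 = 18456 (mod 161051)
Final: r_4 = 18456, and one checks f(r_4) ≡ 0 mod 11^5.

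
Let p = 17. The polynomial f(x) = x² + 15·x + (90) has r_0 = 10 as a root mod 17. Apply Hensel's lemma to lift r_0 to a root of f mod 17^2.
r_1 = 248 (mod 289)

Hensel: r_{i+1} = r_i − f(r_i)·(f′(r_i))^{-1} mod 17^{i+2}, f′(x) = 2x + 15. Iterate:
  r_0 = 10 (mod 17)
  r_1 = 248 (mod 289)
Final: r = 248 satisfies f(r) ≡ 0 mod 17^2.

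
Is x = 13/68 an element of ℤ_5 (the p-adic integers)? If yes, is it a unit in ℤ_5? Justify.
x ∈ ℤ_5^× (unit); v_5(x) = 0

ℤ_5 = {x ∈ ℚ_5 : v_5(x) ≥ 0} and ℤ_5^× = {x ∈ ℤ_5 : v_5(x) = 0}. Here v_5(13/68) = v_5(num) − v_5(den) = 0; compare against these criteria.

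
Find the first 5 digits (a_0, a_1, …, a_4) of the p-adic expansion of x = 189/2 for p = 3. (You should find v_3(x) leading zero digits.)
(a_0, …, a_4) = (0, 0, 0, 2, 2)

v_3(189/2) = 3, so a_0 = ... = a_2 = 0. Factor out: x = 3^3 · u with u = 7/2 a unit in ℤ_3. Expand u iteratively via a_{v+i} = u_i mod 3, u_{i+1} = (u_i − a_{v+i})/3:
  u_0 = 7/2;  a_3 = 2;  u_1 = (u_0 − 2)/3 = 1/2
  u_1 = 1/2;  a_4 = 2;  u_2 = (u_1 − 2)/3 = -1/2
Digits: (0, 0, 0, 2, 2).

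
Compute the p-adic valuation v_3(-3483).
v_3(-3483) = 4

v_3(n) is the largest exponent k such that 3^k divides n. Factor out: -3483 = -3^4 · 43. (Sign doesn't affect v_p.) So v_3(-3483) = 4.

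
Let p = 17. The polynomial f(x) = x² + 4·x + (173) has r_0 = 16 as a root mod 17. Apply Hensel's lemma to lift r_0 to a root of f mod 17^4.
r_3 = 23323 (mod 83521)

Hensel: r_{i+1} = r_i − f(r_i)·(f′(r_i))^{-1} mod 17^{i+2}, f′(x) = 2x + 4. Iterate:
  r_0 = 16 (mod 17)
  r_1 = 203 (mod 289)
  r_2 = 3671 (mod 4913)
  r_3 = 23323 (mod 83521)
Final: r = 23323 satisfies f(r) ≡ 0 mod 17^4.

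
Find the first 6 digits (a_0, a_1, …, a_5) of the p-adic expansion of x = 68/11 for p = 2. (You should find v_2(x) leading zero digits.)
(a_0, …, a_5) = (0, 0, 1, 1, 0, 0)

v_2(68/11) = 2, so a_0 = ... = a_1 = 0. Factor out: x = 2^2 · u with u = 17/11 a unit in ℤ_2. Expand u iteratively via a_{v+i} = u_i mod 2, u_{i+1} = (u_i − a_{v+i})/2:
  u_0 = 17/11;  a_2 = 1;  u_1 = (u_0 − 1)/2 = 3/11
  u_1 = 3/11;  a_3 = 1;  u_2 = (u_1 − 1)/2 = -4/11
  u_2 = -4/11;  a_4 = 0;  u_3 = (u_2 − 0)/2 = -2/11
  u_3 = -2/11;  a_5 = 0;  u_4 = (u_3 − 0)/2 = -1/11
Digits: (0, 0, 1, 1, 0, 0).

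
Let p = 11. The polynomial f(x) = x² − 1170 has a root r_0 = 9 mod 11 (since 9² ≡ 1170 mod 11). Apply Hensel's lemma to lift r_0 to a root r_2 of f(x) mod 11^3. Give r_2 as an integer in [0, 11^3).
r_2 = 735 (mod 1331)

Hensel's recurrence: r_{i+1} = r_i − f(r_i)·(f′(r_i))^{-1} mod 11^{i+2}, with f′(x) = 2x. Iterate:
  r_0 = 9 (mod 11)
  r_1 = 9 (mod 121)
  r_2 = 735 (mod 1331)
Final: r_2 = 735, and one checks f(r_2) ≡ 0 mod 11^3.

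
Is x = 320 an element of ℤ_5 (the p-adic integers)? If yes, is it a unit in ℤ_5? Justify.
x ∈ ℤ_5 but not a unit; v_5(x) = 1 > 0

ℤ_5 = {x ∈ ℚ_5 : v_5(x) ≥ 0} and ℤ_5^× = {x ∈ ℤ_5 : v_5(x) = 0}. Here v_5(320) = v_5(num) − v_5(den) = 1; compare against these criteria.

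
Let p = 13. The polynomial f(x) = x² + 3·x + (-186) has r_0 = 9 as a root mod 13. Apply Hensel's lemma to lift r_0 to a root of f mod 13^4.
r_3 = 14426 (mod 28561)

Hensel: r_{i+1} = r_i − f(r_i)·(f′(r_i))^{-1} mod 13^{i+2}, f′(x) = 2x + 3. Iterate:
  r_0 = 9 (mod 13)
  r_1 = 61 (mod 169)
  r_2 = 1244 (mod 2197)
  r_3 = 14426 (mod 28561)
Final: r = 14426 satisfies f(r) ≡ 0 mod 13^4.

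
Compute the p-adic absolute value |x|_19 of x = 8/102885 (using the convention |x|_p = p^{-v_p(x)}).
|8/102885|_19 = 6859

Step 1 — compute v_19(x) by factoring powers of 19 out of the numerator and denominator: v_19(8/102885) = -3. Step 2 — apply |x|_p = p^{-v_p(x)} = 19^{3} = 6859.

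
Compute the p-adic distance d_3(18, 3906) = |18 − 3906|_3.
d_3(18, 3906) = 1/243

Step 1 — x − y = 18 − 3906 = -3888. Step 2 — v_3(-3888) = 5 (factor: -3888 = −(3^5 · 16); the sign does not affect v_p). Step 3 — |x − y|_3 = 3^{-5} = 1/243.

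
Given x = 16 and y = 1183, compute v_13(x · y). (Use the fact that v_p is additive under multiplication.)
v_13(18928) = 2

v_p(x) = 0 (factor: 16 = 13^0 · 16); v_p(y) = 2 (factor: 1183 = 13^2 · 7). Additivity: v_p(xy) = v_p(x) + v_p(y) = 0 + 2 = 2. (Direct check: xy = 18928 = 13^2 · (112).)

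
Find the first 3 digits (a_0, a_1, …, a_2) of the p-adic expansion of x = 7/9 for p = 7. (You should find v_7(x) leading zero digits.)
(a_0, …, a_2) = (0, 4, 1)

v_7(7/9) = 1, so a_0 = ... = a_0 = 0. Factor out: x = 7^1 · u with u = 1/9 a unit in ℤ_7. Expand u iteratively via a_{v+i} = u_i mod 7, u_{i+1} = (u_i − a_{v+i})/7:
  u_0 = 1/9;  a_1 = 4;  u_1 = (u_0 − 4)/7 = -5/9
  u_1 = -5/9;  a_2 = 1;  u_2 = (u_1 − 1)/7 = -2/9
Digits: (0, 4, 1).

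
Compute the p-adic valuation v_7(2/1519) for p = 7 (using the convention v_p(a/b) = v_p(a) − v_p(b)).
v_7(2/1519) = -2

Factor powers of 7 from the numerator and denominator of the reduced fraction: 2 = 7^0 · 2 and 1519 = 7^2 · 31. Apply v_p(a/b) = v_p(a) − v_p(b): v_7(2/1519) = 0 − 2 = -2.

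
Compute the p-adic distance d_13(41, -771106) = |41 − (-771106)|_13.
d_13(41, -771106) = 1/28561

Step 1 — x − y = 41 − (-771106) = 771147. Step 2 — v_13(771147) = 4 (factor: 771147 = (13^4 · 27); the sign does not affect v_p). Step 3 — |x − y|_13 = 13^{-4} = 1/28561.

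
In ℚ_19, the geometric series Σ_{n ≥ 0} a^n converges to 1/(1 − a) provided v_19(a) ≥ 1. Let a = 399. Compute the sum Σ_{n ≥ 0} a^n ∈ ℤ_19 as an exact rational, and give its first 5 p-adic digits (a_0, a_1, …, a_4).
Σ a^n = 1/(1 − a) = -1/398;  first 5 digits = (1, 2, 5, 12, 10)

v_19(a) = 1 ≥ 1, so the series converges in ℤ_19 to 1/(1 − a) = 1/(1 − 399) = -1/398. Expand this rational in ℤ_19: compute digits iteratively via d_i = x_i mod 19, x_{i+1} = (x_i − d_i)/19. The first 5 digits are (1, 2, 5, 12, 10).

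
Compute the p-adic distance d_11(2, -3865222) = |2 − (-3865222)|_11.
d_11(2, -3865222) = 1/161051

Step 1 — x − y = 2 − (-3865222) = 3865224. Step 2 — v_11(3865224) = 5 (factor: 3865224 = (11^5 · 24); the sign does not affect v_p). Step 3 — |x − y|_11 = 11^{-5} = 1/161051.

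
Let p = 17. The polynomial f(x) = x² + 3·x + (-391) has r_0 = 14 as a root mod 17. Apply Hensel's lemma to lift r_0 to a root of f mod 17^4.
r_3 = 49382 (mod 83521)

Hensel: r_{i+1} = r_i − f(r_i)·(f′(r_i))^{-1} mod 17^{i+2}, f′(x) = 2x + 3. Iterate:
  r_0 = 14 (mod 17)
  r_1 = 252 (mod 289)
  r_2 = 252 (mod 4913)
  r_3 = 49382 (mod 83521)
Final: r = 49382 satisfies f(r) ≡ 0 mod 17^4.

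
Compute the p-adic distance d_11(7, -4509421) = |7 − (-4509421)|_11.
d_11(7, -4509421) = 1/161051

Step 1 — x − y = 7 − (-4509421) = 4509428. Step 2 — v_11(4509428) = 5 (factor: 4509428 = (11^5 · 28); the sign does not affect v_p). Step 3 — |x − y|_11 = 11^{-5} = 1/161051.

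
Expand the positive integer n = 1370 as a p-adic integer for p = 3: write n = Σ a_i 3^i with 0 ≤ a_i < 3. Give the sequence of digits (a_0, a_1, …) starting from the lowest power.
(a_0, a_1, …) = (2, 0, 2, 2, 1, 2, 1)

Repeated division by 3 gives the digits low-to-high: 1370 = 2 + 2·3^2 + 2·3^3 + 1·3^4 + 2·3^5 + 1·3^6. Digit sequence: (2, 0, 2, 2, 1, 2, 1).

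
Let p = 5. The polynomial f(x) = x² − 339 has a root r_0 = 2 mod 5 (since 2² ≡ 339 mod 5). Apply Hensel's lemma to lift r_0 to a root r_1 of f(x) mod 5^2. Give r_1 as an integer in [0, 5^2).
r_1 = 17 (mod 25)

Hensel's recurrence: r_{i+1} = r_i − f(r_i)·(f′(r_i))^{-1} mod 5^{i+2}, with f′(x) = 2x. Iterate:
  r_0 = 2 (mod 5)
  r_1 = 17 (mod 25)
Final: r_1 = 17, and one checks f(r_1) ≡ 0 mod 5^2.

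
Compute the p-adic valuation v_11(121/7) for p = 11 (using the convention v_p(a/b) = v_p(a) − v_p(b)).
v_11(121/7) = 2

Factor powers of 11 from the numerator and denominator of the reduced fraction: 121 = 11^2 · 1 and 7 = 11^0 · 7. Apply v_p(a/b) = v_p(a) − v_p(b): v_11(121/7) = 2 − 0 = 2.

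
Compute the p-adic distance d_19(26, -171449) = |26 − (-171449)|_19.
d_19(26, -171449) = 1/6859

Step 1 — x − y = 26 − (-171449) = 171475. Step 2 — v_19(171475) = 3 (factor: 171475 = (19^3 · 25); the sign does not affect v_p). Step 3 — |x − y|_19 = 19^{-3} = 1/6859.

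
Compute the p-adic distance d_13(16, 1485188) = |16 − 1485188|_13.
d_13(16, 1485188) = 1/371293

Step 1 — x − y = 16 − 1485188 = -1485172. Step 2 — v_13(-1485172) = 5 (factor: -1485172 = −(13^5 · 4); the sign does not affect v_p). Step 3 — |x − y|_13 = 13^{-5} = 1/371293.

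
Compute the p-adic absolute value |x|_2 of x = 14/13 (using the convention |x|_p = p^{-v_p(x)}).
|14/13|_2 = 1/2

Step 1 — compute v_2(x) by factoring powers of 2 out of the numerator and denominator: v_2(14/13) = 1. Step 2 — apply |x|_p = p^{-v_p(x)} = 2^{-1} = 1/2.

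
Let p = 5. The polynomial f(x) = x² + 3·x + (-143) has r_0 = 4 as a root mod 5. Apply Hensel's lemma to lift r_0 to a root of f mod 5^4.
r_3 = 119 (mod 625)

Hensel: r_{i+1} = r_i − f(r_i)·(f′(r_i))^{-1} mod 5^{i+2}, f′(x) = 2x + 3. Iterate:
  r_0 = 4 (mod 5)
  r_1 = 19 (mod 25)
  r_2 = 119 (mod 125)
  r_3 = 119 (mod 625)
Final: r = 119 satisfies f(r) ≡ 0 mod 5^4.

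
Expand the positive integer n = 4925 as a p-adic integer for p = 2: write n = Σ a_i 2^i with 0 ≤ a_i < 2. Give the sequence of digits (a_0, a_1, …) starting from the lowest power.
(a_0, a_1, …) = (1, 0, 1, 1, 1, 1, 0, 0, 1, 1, 0, 0, 1)

Repeated division by 2 gives the digits low-to-high: 4925 = 1 + 1·2^2 + 1·2^3 + 1·2^4 + 1·2^5 + 1·2^8 + 1·2^9 + 1·2^12. Digit sequence: (1, 0, 1, 1, 1, 1, 0, 0, 1, 1, 0, 0, 1).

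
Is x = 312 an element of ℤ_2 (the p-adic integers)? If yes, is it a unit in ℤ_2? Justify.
x ∈ ℤ_2 but not a unit; v_2(x) = 3 > 0

ℤ_2 = {x ∈ ℚ_2 : v_2(x) ≥ 0} and ℤ_2^× = {x ∈ ℤ_2 : v_2(x) = 0}. Here v_2(312) = v_2(num) − v_2(den) = 3; compare against these criteria.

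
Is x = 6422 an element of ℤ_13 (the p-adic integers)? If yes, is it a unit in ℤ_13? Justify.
x ∈ ℤ_13 but not a unit; v_13(x) = 2 > 0

ℤ_13 = {x ∈ ℚ_13 : v_13(x) ≥ 0} and ℤ_13^× = {x ∈ ℤ_13 : v_13(x) = 0}. Here v_13(6422) = v_13(num) − v_13(den) = 2; compare against these criteria.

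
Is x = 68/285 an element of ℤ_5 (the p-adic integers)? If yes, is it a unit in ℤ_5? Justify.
x ∉ ℤ_5 (v_5(x) = -1 < 0)

ℤ_5 = {x ∈ ℚ_5 : v_5(x) ≥ 0} and ℤ_5^× = {x ∈ ℤ_5 : v_5(x) = 0}. Here v_5(68/285) = v_5(num) − v_5(den) = -1; compare against these criteria.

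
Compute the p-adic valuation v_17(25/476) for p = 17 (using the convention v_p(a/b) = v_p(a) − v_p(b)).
v_17(25/476) = -1

Factor powers of 17 from the numerator and denominator of the reduced fraction: 25 = 17^0 · 25 and 476 = 17^1 · 28. Apply v_p(a/b) = v_p(a) − v_p(b): v_17(25/476) = 0 − 1 = -1.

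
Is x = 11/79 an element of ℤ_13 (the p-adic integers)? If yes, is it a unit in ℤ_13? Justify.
x ∈ ℤ_13^× (unit); v_13(x) = 0

ℤ_13 = {x ∈ ℚ_13 : v_13(x) ≥ 0} and ℤ_13^× = {x ∈ ℤ_13 : v_13(x) = 0}. Here v_13(11/79) = v_13(num) − v_13(den) = 0; compare against these criteria.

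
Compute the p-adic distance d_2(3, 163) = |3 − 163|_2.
d_2(3, 163) = 1/32

Step 1 — x − y = 3 − 163 = -160. Step 2 — v_2(-160) = 5 (factor: -160 = −(2^5 · 5); the sign does not affect v_p). Step 3 — |x − y|_2 = 2^{-5} = 1/32.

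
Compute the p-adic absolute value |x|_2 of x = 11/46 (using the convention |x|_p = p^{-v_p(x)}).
|11/46|_2 = 2

Step 1 — compute v_2(x) by factoring powers of 2 out of the numerator and denominator: v_2(11/46) = -1. Step 2 — apply |x|_p = p^{-v_p(x)} = 2^{1} = 2.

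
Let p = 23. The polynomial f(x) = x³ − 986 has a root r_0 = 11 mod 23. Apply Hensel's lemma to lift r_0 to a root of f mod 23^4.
r_3 = 158251 (mod 279841)

Hensel: r_{i+1} = r_i − f(r_i)/f′(r_i) mod 23^{i+2}, where f′(x) = 3x². Iterate:
  r_0 = 11 (mod 23)
  r_1 = 80 (mod 529)
  r_2 = 80 (mod 12167)
  r_3 = 158251 (mod 279841)
Final: r = 158251 with f(r) ≡ 0 mod 23^4.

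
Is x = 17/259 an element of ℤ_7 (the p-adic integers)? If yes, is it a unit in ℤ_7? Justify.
x ∉ ℤ_7 (v_7(x) = -1 < 0)

ℤ_7 = {x ∈ ℚ_7 : v_7(x) ≥ 0} and ℤ_7^× = {x ∈ ℤ_7 : v_7(x) = 0}. Here v_7(17/259) = v_7(num) − v_7(den) = -1; compare against these criteria.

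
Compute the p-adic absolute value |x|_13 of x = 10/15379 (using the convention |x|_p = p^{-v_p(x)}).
|10/15379|_13 = 2197

Step 1 — compute v_13(x) by factoring powers of 13 out of the numerator and denominator: v_13(10/15379) = -3. Step 2 — apply |x|_p = p^{-v_p(x)} = 13^{3} = 2197.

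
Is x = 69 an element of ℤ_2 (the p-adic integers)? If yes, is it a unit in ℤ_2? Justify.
x ∈ ℤ_2^× (unit); v_2(x) = 0

ℤ_2 = {x ∈ ℚ_2 : v_2(x) ≥ 0} and ℤ_2^× = {x ∈ ℤ_2 : v_2(x) = 0}. Here v_2(69) = v_2(num) − v_2(den) = 0; compare against these criteria.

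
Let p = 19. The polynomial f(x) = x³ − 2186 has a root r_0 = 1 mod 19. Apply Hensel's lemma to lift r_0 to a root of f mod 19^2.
r_1 = 248 (mod 361)

Hensel: r_{i+1} = r_i − f(r_i)/f′(r_i) mod 19^{i+2}, where f′(x) = 3x². Iterate:
  r_0 = 1 (mod 19)
  r_1 = 248 (mod 361)
Final: r = 248 with f(r) ≡ 0 mod 19^2.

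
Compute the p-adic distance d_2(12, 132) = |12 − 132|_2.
d_2(12, 132) = 1/8

Step 1 — x − y = 12 − 132 = -120. Step 2 — v_2(-120) = 3 (factor: -120 = −(2^3 · 15); the sign does not affect v_p). Step 3 — |x − y|_2 = 2^{-3} = 1/8.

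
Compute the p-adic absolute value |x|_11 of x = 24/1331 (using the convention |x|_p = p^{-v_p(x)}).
|24/1331|_11 = 1331

Step 1 — compute v_11(x) by factoring powers of 11 out of the numerator and denominator: v_11(24/1331) = -3. Step 2 — apply |x|_p = p^{-v_p(x)} = 11^{3} = 1331.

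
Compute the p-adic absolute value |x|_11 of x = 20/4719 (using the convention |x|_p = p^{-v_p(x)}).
|20/4719|_11 = 121

Step 1 — compute v_11(x) by factoring powers of 11 out of the numerator and denominator: v_11(20/4719) = -2. Step 2 — apply |x|_p = p^{-v_p(x)} = 11^{2} = 121.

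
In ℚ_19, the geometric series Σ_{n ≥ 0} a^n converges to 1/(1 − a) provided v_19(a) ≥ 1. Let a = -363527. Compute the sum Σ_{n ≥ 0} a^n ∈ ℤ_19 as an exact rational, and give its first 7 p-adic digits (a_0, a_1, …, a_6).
Σ a^n = 1/(1 − a) = 1/363528;  first 7 digits = (1, 0, 0, 4, 16, 18, 15)

v_19(a) = 3 ≥ 1, so the series converges in ℤ_19 to 1/(1 − a) = 1/(1 − (-363527)) = 1/363528. Expand this rational in ℤ_19: compute digits iteratively via d_i = x_i mod 19, x_{i+1} = (x_i − d_i)/19. The first 7 digits are (1, 0, 0, 4, 16, 18, 15).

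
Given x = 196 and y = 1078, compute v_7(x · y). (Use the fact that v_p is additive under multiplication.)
v_7(211288) = 4

v_p(x) = 2 (factor: 196 = 7^2 · 4); v_p(y) = 2 (factor: 1078 = 7^2 · 22). Additivity: v_p(xy) = v_p(x) + v_p(y) = 2 + 2 = 4. (Direct check: xy = 211288 = 7^4 · (88).)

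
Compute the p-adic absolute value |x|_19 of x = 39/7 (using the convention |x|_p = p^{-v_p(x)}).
|39/7|_19 = 1

Step 1 — compute v_19(x) by factoring powers of 19 out of the numerator and denominator: v_19(39/7) = 0. Step 2 — apply |x|_p = p^{-v_p(x)} = 19^{0} = 1.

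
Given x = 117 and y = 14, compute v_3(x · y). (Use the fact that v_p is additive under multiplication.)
v_3(1638) = 2

v_p(x) = 2 (factor: 117 = 3^2 · 13); v_p(y) = 0 (factor: 14 = 3^0 · 14). Additivity: v_p(xy) = v_p(x) + v_p(y) = 2 + 0 = 2. (Direct check: xy = 1638 = 3^2 · (182).)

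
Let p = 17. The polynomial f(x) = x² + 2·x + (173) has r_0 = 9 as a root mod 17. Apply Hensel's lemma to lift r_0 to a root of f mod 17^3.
r_2 = 2423 (mod 4913)

Hensel: r_{i+1} = r_i − f(r_i)·(f′(r_i))^{-1} mod 17^{i+2}, f′(x) = 2x + 2. Iterate:
  r_0 = 9 (mod 17)
  r_1 = 111 (mod 289)
  r_2 = 2423 (mod 4913)
Final: r = 2423 satisfies f(r) ≡ 0 mod 17^3.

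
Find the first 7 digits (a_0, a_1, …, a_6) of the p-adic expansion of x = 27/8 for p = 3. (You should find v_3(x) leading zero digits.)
(a_0, …, a_6) = (0, 0, 0, 2, 2, 1, 2)

v_3(27/8) = 3, so a_0 = ... = a_2 = 0. Factor out: x = 3^3 · u with u = 1/8 a unit in ℤ_3. Expand u iteratively via a_{v+i} = u_i mod 3, u_{i+1} = (u_i − a_{v+i})/3:
  u_0 = 1/8;  a_3 = 2;  u_1 = (u_0 − 2)/3 = -5/8
  u_1 = -5/8;  a_4 = 2;  u_2 = (u_1 − 2)/3 = -7/8
  u_2 = -7/8;  a_5 = 1;  u_3 = (u_2 − 1)/3 = -5/8
  u_3 = -5/8;  a_6 = 2;  u_4 = (u_3 − 2)/3 = -7/8
Digits: (0, 0, 0, 2, 2, 1, 2).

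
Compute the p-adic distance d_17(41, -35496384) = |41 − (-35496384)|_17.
d_17(41, -35496384) = 1/1419857

Step 1 — x − y = 41 − (-35496384) = 35496425. Step 2 — v_17(35496425) = 5 (factor: 35496425 = (17^5 · 25); the sign does not affect v_p). Step 3 — |x − y|_17 = 17^{-5} = 1/1419857.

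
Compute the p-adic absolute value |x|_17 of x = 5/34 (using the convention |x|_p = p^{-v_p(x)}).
|5/34|_17 = 17

Step 1 — compute v_17(x) by factoring powers of 17 out of the numerator and denominator: v_17(5/34) = -1. Step 2 — apply |x|_p = p^{-v_p(x)} = 17^{1} = 17.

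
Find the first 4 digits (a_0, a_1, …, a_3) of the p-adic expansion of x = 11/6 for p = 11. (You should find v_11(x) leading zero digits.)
(a_0, …, a_3) = (0, 2, 9, 1)

v_11(11/6) = 1, so a_0 = ... = a_0 = 0. Factor out: x = 11^1 · u with u = 1/6 a unit in ℤ_11. Expand u iteratively via a_{v+i} = u_i mod 11, u_{i+1} = (u_i − a_{v+i})/11:
  u_0 = 1/6;  a_1 = 2;  u_1 = (u_0 − 2)/11 = -1/6
  u_1 = -1/6;  a_2 = 9;  u_2 = (u_1 − 9)/11 = -5/6
  u_2 = -5/6;  a_3 = 1;  u_3 = (u_2 − 1)/11 = -1/6
Digits: (0, 2, 9, 1).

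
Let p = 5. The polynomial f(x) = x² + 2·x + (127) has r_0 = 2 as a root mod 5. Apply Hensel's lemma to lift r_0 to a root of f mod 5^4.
r_3 = 317 (mod 625)

Hensel: r_{i+1} = r_i − f(r_i)·(f′(r_i))^{-1} mod 5^{i+2}, f′(x) = 2x + 2. Iterate:
  r_0 = 2 (mod 5)
  r_1 = 17 (mod 25)
  r_2 = 67 (mod 125)
  r_3 = 317 (mod 625)
Final: r = 317 satisfies f(r) ≡ 0 mod 5^4.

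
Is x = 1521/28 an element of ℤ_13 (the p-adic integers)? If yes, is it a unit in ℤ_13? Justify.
x ∈ ℤ_13 but not a unit; v_13(x) = 2 > 0

ℤ_13 = {x ∈ ℚ_13 : v_13(x) ≥ 0} and ℤ_13^× = {x ∈ ℤ_13 : v_13(x) = 0}. Here v_13(1521/28) = v_13(num) − v_13(den) = 2; compare against these criteria.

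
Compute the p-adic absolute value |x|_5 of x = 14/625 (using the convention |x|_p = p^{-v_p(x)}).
|14/625|_5 = 625

Step 1 — compute v_5(x) by factoring powers of 5 out of the numerator and denominator: v_5(14/625) = -4. Step 2 — apply |x|_p = p^{-v_p(x)} = 5^{4} = 625.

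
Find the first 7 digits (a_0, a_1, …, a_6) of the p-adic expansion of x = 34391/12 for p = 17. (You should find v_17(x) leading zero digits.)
(a_0, …, a_6) = (0, 0, 0, 2, 7, 1, 7)

v_17(34391/12) = 3, so a_0 = ... = a_2 = 0. Factor out: x = 17^3 · u with u = 7/12 a unit in ℤ_17. Expand u iteratively via a_{v+i} = u_i mod 17, u_{i+1} = (u_i − a_{v+i})/17:
  u_0 = 7/12;  a_3 = 2;  u_1 = (u_0 − 2)/17 = -1/12
  u_1 = -1/12;  a_4 = 7;  u_2 = (u_1 − 7)/17 = -5/12
  u_2 = -5/12;  a_5 = 1;  u_3 = (u_2 − 1)/17 = -1/12
  u_3 = -1/12;  a_6 = 7;  u_4 = (u_3 − 7)/17 = -5/12
Digits: (0, 0, 0, 2, 7, 1, 7).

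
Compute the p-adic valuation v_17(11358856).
v_17(11358856) = 5

v_17(n) is the largest exponent k such that 17^k divides n. Factor out: 11358856 = 17^5 · 8. (Sign doesn't affect v_p.) So v_17(11358856) = 5.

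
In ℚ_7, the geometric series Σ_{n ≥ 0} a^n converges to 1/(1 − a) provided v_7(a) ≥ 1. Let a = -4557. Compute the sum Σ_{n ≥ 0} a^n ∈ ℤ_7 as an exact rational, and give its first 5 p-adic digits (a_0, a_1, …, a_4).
Σ a^n = 1/(1 − a) = 1/4558;  first 5 digits = (1, 0, 5, 0, 2)

v_7(a) = 2 ≥ 1, so the series converges in ℤ_7 to 1/(1 − a) = 1/(1 − (-4557)) = 1/4558. Expand this rational in ℤ_7: compute digits iteratively via d_i = x_i mod 7, x_{i+1} = (x_i − d_i)/7. The first 5 digits are (1, 0, 5, 0, 2).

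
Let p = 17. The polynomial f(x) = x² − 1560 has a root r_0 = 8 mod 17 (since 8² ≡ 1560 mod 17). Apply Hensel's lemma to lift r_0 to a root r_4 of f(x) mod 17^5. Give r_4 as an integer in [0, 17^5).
r_4 = 727370 (mod 1419857)

Hensel's recurrence: r_{i+1} = r_i − f(r_i)·(f′(r_i))^{-1} mod 17^{i+2}, with f′(x) = 2x. Iterate:
  r_0 = 8 (mod 17)
  r_1 = 246 (mod 289)
  r_2 = 246 (mod 4913)
  r_3 = 59202 (mod 83521)
  r_4 = 727370 (mod 1419857)
Final: r_4 = 727370, and one checks f(r_4) ≡ 0 mod 17^5.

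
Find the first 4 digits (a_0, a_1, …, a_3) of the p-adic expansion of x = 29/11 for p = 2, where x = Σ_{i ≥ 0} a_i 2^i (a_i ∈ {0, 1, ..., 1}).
(a_0, …, a_3) = (1, 1, 1, 0)

v_2(29/11) = 0 (numerator and denominator both coprime to 2), so x ∈ ℤ_2^×. Compute digits iteratively via a_i = x_i mod 2, x_{i+1} = (x_i − a_i)/2, with x_0 = x:
  x_0 = 29/11;  a_0 = 1;  x_1 = (x_0 − 1)/2 = 9/11
  x_1 = 9/11;  a_1 = 1;  x_2 = (x_1 − 1)/2 = -1/11
  x_2 = -1/11;  a_2 = 1;  x_3 = (x_2 − 1)/2 = -6/11
  x_3 = -6/11;  a_3 = 0;  x_4 = (x_3 − 0)/2 = -3/11
Digits: (1, 1, 1, 0).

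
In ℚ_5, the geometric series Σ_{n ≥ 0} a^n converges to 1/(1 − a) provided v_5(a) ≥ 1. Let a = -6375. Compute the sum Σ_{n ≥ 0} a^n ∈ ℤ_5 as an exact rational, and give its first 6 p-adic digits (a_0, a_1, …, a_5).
Σ a^n = 1/(1 − a) = 1/6376;  first 6 digits = (1, 0, 0, 4, 4, 2)

v_5(a) = 3 ≥ 1, so the series converges in ℤ_5 to 1/(1 − a) = 1/(1 − (-6375)) = 1/6376. Expand this rational in ℤ_5: compute digits iteratively via d_i = x_i mod 5, x_{i+1} = (x_i − d_i)/5. The first 6 digits are (1, 0, 0, 4, 4, 2).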